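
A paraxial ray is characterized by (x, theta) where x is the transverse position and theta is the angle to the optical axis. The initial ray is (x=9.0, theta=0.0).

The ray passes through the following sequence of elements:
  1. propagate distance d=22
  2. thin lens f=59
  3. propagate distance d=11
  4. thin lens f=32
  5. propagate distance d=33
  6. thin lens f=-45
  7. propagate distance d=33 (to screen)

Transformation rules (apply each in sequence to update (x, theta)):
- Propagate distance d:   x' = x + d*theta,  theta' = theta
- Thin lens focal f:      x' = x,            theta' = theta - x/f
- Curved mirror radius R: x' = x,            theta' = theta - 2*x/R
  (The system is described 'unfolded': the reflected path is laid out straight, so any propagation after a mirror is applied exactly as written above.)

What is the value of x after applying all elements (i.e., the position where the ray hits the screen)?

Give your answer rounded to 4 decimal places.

Initial: x=9.0000 theta=0.0000
After 1 (propagate distance d=22): x=9.0000 theta=0.0000
After 2 (thin lens f=59): x=9.0000 theta=-9/59 (≈-0.1525)
After 3 (propagate distance d=11): x=432/59 (≈7.3220) theta=-9/59 (≈-0.1525)
After 4 (thin lens f=32): x=432/59 (≈7.3220) theta=-45/118 (≈-0.3814)
After 5 (propagate distance d=33): x=-621/118 (≈-5.2627) theta=-45/118 (≈-0.3814)
After 6 (thin lens f=-45): x=-621/118 (≈-5.2627) theta=-147/295 (≈-0.4983)
After 7 (propagate distance d=33 (to screen)): x=-12807/590 (≈-21.7068) theta=-147/295 (≈-0.4983)
Rounded to 4 decimal places: x = -21.7068

Answer: -21.7068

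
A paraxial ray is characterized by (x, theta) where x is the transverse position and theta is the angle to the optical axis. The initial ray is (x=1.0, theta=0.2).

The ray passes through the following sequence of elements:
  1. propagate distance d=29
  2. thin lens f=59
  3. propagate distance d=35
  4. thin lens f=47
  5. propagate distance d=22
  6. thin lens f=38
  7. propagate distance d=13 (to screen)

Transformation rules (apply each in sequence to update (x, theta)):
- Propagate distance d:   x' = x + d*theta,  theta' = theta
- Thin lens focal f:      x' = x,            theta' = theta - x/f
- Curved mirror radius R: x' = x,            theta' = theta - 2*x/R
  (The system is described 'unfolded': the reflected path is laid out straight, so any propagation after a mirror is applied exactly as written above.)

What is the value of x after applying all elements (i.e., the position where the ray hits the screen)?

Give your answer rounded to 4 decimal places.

Initial: x=1.0000 theta=0.2000
After 1 (propagate distance d=29): x=6.8000 theta=0.2000
After 2 (thin lens f=59): x=6.8000 theta=5/59 (≈0.0847)
After 3 (propagate distance d=35): x=2881/295 (≈9.7661) theta=5/59 (≈0.0847)
After 4 (thin lens f=47): x=2881/295 (≈9.7661) theta=-1706/13865 (≈-0.1230)
After 5 (propagate distance d=22): x=19575/2773 (≈7.0591) theta=-1706/13865 (≈-0.1230)
After 6 (thin lens f=38): x=19575/2773 (≈7.0591) theta=-162703/526870 (≈-0.3088)
After 7 (propagate distance d=13 (to screen)): x=1604111/526870 (≈3.0446) theta=-162703/526870 (≈-0.3088)
Rounded to 4 decimal places: x = 3.0446

Answer: 3.0446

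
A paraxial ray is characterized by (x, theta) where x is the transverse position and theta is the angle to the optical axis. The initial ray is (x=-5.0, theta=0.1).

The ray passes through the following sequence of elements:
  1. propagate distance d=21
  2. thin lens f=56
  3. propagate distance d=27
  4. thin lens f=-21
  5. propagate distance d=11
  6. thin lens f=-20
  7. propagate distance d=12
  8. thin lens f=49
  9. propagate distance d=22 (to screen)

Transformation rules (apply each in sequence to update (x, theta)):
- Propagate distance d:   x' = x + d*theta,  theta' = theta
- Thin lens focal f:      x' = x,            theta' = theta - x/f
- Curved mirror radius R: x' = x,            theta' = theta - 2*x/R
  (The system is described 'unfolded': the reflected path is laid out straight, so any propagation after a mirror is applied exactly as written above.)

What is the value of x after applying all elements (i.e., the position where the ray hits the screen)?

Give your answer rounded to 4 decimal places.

Answer: 12.9023

Derivation:
Initial: x=-5.0000 theta=0.1000
After 1 (propagate distance d=21): x=-2.9000 theta=0.1000
After 2 (thin lens f=56): x=-2.9000 theta=17/112 (≈0.1518)
After 3 (propagate distance d=27): x=671/560 (≈1.1982) theta=17/112 (≈0.1518)
After 4 (thin lens f=-21): x=671/560 (≈1.1982) theta=307/1470 (≈0.2088)
After 5 (propagate distance d=11): x=41107/11760 (≈3.4955) theta=307/1470 (≈0.2088)
After 6 (thin lens f=-20): x=41107/11760 (≈3.4955) theta=90227/235200 (≈0.3836)
After 7 (propagate distance d=12): x=59527/7350 (≈8.0989) theta=90227/235200 (≈0.3836)
After 8 (thin lens f=49): x=59527/7350 (≈8.0989) theta=838753/3841600 (≈0.2183)
After 9 (propagate distance d=22 (to screen)): x=74348017/5762400 (≈12.9023) theta=838753/3841600 (≈0.2183)
Rounded to 4 decimal places: x = 12.9023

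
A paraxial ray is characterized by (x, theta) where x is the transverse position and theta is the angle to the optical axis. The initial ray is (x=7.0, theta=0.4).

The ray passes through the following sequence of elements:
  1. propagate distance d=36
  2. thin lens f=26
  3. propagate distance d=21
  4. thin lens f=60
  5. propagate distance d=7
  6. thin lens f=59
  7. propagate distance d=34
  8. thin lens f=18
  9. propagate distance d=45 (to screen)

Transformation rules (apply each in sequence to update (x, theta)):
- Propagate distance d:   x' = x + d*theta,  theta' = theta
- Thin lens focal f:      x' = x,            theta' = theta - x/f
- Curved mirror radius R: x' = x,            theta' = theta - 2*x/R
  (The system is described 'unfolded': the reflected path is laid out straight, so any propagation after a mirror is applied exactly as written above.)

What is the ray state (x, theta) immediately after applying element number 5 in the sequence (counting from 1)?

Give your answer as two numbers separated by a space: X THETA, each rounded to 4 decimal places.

Initial: x=7.0000 theta=0.4000
After 1 (propagate distance d=36): x=21.4000 theta=0.4000
After 2 (thin lens f=26): x=21.4000 theta=-11/26 (≈-0.4231)
After 3 (propagate distance d=21): x=1627/130 (≈12.5154) theta=-11/26 (≈-0.4231)
After 4 (thin lens f=60): x=1627/130 (≈12.5154) theta=-379/600 (≈-0.6317)
After 5 (propagate distance d=7): x=63131/7800 (≈8.0937) theta=-379/600 (≈-0.6317)
Rounded to 4 decimal places: x = 8.0937, theta = -0.6317

Answer: 8.0937 -0.6317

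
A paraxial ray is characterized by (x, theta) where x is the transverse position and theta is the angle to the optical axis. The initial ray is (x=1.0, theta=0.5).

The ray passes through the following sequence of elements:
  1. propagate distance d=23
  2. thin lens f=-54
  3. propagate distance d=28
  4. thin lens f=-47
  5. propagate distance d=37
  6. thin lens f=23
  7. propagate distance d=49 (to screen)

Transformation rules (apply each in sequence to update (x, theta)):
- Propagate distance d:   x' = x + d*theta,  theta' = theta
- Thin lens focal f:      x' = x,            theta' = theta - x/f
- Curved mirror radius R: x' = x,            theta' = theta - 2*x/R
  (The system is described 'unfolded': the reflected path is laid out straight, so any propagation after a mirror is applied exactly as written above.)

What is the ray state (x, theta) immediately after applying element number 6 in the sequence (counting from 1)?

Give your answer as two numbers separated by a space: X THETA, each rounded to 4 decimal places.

Initial: x=1.0000 theta=0.5000
After 1 (propagate distance d=23): x=12.5000 theta=0.5000
After 2 (thin lens f=-54): x=12.5000 theta=79/108 (≈0.7315)
After 3 (propagate distance d=28): x=1781/54 (≈32.9815) theta=79/108 (≈0.7315)
After 4 (thin lens f=-47): x=1781/54 (≈32.9815) theta=2425/1692 (≈1.4332)
After 5 (propagate distance d=37): x=436589/5076 (≈86.0104) theta=2425/1692 (≈1.4332)
After 6 (thin lens f=23): x=436589/5076 (≈86.0104) theta=-67316/29187 (≈-2.3064)
Rounded to 4 decimal places: x = 86.0104, theta = -2.3064

Answer: 86.0104 -2.3064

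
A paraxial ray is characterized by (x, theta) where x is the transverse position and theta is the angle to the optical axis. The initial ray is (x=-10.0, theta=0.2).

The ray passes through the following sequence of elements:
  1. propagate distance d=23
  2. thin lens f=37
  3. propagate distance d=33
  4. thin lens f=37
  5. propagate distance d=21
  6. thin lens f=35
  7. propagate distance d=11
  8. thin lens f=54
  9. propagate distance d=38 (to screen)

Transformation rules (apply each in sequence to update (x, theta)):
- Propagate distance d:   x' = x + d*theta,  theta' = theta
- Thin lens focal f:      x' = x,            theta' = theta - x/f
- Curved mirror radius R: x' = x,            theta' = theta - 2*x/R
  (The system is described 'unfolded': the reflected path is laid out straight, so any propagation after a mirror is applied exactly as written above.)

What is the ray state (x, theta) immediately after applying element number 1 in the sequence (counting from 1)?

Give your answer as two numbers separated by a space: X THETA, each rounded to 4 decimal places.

Initial: x=-10.0000 theta=0.2000
After 1 (propagate distance d=23): x=-5.4000 theta=0.2000
Rounded to 4 decimal places: x = -5.4000, theta = 0.2000

Answer: -5.4000 0.2000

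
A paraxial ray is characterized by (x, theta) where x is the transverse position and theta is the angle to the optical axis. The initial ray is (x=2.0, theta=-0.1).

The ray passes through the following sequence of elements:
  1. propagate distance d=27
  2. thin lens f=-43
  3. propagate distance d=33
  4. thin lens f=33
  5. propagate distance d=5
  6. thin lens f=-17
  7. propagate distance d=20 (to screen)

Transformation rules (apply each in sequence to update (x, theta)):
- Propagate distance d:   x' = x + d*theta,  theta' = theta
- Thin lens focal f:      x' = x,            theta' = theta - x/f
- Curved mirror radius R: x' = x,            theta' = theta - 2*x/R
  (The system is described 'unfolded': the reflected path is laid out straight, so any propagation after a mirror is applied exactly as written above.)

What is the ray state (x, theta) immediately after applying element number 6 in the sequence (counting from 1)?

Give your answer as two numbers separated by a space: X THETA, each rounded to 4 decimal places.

Answer: -4.4311 -0.2394

Derivation:
Initial: x=2.0000 theta=-0.1000
After 1 (propagate distance d=27): x=-0.7000 theta=-0.1000
After 2 (thin lens f=-43): x=-0.7000 theta=-5/43 (≈-0.1163)
After 3 (propagate distance d=33): x=-1951/430 (≈-4.5372) theta=-5/43 (≈-0.1163)
After 4 (thin lens f=33): x=-1951/430 (≈-4.5372) theta=7/330 (≈0.0212)
After 5 (propagate distance d=5): x=-31439/7095 (≈-4.4311) theta=7/330 (≈0.0212)
After 6 (thin lens f=-17): x=-31439/7095 (≈-4.4311) theta=-5251/21930 (≈-0.2394)
Rounded to 4 decimal places: x = -4.4311, theta = -0.2394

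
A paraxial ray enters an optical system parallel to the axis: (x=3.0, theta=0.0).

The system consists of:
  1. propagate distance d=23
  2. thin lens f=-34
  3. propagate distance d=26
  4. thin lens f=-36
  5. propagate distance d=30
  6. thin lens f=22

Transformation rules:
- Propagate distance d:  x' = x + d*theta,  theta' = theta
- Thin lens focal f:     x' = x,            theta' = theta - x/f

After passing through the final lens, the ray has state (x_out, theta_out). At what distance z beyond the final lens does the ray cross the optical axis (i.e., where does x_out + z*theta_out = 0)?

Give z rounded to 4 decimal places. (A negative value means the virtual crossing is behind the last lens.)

Initial: x=3.0000 theta=0.0000
After 1 (propagate distance d=23): x=3.0000 theta=0.0000
After 2 (thin lens f=-34): x=3.0000 theta=3/34 (≈0.0882)
After 3 (propagate distance d=26): x=90/17 (≈5.2941) theta=3/34 (≈0.0882)
After 4 (thin lens f=-36): x=90/17 (≈5.2941) theta=4/17 (≈0.2353)
After 5 (propagate distance d=30): x=210/17 (≈12.3529) theta=4/17 (≈0.2353)
After 6 (thin lens f=22): x=210/17 (≈12.3529) theta=-61/187 (≈-0.3262)
z_focus = -x_out/theta_out = -(210/17)/(-61/187) = 2310/61 ≈ 37.8689
Rounded to 4 decimal places: z = 37.8689

Answer: 37.8689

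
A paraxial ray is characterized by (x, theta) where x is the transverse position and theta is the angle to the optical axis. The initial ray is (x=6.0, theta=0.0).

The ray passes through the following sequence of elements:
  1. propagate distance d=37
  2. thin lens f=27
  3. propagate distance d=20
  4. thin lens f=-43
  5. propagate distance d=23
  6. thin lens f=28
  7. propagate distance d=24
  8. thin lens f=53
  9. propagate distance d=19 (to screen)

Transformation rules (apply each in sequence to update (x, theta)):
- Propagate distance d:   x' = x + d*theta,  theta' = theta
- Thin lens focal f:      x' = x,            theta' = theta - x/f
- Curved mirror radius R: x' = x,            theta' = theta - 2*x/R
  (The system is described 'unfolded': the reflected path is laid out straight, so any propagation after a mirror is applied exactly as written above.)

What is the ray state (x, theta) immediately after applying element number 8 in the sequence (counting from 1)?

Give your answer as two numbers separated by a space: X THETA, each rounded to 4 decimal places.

Initial: x=6.0000 theta=0.0000
After 1 (propagate distance d=37): x=6.0000 theta=0.0000
After 2 (thin lens f=27): x=6.0000 theta=-2/9 (≈-0.2222)
After 3 (propagate distance d=20): x=14/9 (≈1.5556) theta=-2/9 (≈-0.2222)
After 4 (thin lens f=-43): x=14/9 (≈1.5556) theta=-8/43 (≈-0.1860)
After 5 (propagate distance d=23): x=-1054/387 (≈-2.7235) theta=-8/43 (≈-0.1860)
After 6 (thin lens f=28): x=-1054/387 (≈-2.7235) theta=-481/5418 (≈-0.0888)
After 7 (propagate distance d=24): x=-13150/2709 (≈-4.8542) theta=-481/5418 (≈-0.0888)
After 8 (thin lens f=53): x=-13150/2709 (≈-4.8542) theta=269/95718 (≈0.0028)
Rounded to 4 decimal places: x = -4.8542, theta = 0.0028

Answer: -4.8542 0.0028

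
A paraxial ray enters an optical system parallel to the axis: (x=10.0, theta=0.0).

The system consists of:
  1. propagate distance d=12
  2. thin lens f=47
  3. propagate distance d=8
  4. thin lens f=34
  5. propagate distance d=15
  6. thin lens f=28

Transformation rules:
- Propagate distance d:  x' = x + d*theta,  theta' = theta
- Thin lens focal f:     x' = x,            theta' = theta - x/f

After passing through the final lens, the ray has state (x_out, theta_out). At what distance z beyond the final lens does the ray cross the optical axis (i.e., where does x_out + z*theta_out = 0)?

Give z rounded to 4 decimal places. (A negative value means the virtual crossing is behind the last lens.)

Initial: x=10.0000 theta=0.0000
After 1 (propagate distance d=12): x=10.0000 theta=0.0000
After 2 (thin lens f=47): x=10.0000 theta=-10/47 (≈-0.2128)
After 3 (propagate distance d=8): x=390/47 (≈8.2979) theta=-10/47 (≈-0.2128)
After 4 (thin lens f=34): x=390/47 (≈8.2979) theta=-365/799 (≈-0.4568)
After 5 (propagate distance d=15): x=1155/799 (≈1.4456) theta=-365/799 (≈-0.4568)
After 6 (thin lens f=28): x=1155/799 (≈1.4456) theta=-1625/3196 (≈-0.5084)
z_focus = -x_out/theta_out = -(1155/799)/(-1625/3196) = 924/325 ≈ 2.8431
Rounded to 4 decimal places: z = 2.8431

Answer: 2.8431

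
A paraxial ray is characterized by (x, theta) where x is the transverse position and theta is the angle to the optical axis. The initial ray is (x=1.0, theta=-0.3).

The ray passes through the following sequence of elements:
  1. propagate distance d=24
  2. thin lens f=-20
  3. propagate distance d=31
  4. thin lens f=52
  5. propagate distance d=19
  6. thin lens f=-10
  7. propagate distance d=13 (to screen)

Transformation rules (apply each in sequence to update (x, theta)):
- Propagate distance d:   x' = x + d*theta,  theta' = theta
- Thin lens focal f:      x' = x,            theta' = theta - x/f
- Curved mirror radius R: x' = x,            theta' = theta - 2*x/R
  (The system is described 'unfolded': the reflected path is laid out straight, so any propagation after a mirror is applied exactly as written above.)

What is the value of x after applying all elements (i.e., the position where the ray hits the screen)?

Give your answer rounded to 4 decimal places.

Initial: x=1.0000 theta=-0.3000
After 1 (propagate distance d=24): x=-6.2000 theta=-0.3000
After 2 (thin lens f=-20): x=-6.2000 theta=-0.6100
After 3 (propagate distance d=31): x=-25.1100 theta=-0.6100
After 4 (thin lens f=52): x=-25.1100 theta=-661/5200 (≈-0.1271)
After 5 (propagate distance d=19): x=-143131/5200 (≈-27.5252) theta=-661/5200 (≈-0.1271)
After 6 (thin lens f=-10): x=-143131/5200 (≈-27.5252) theta=-149741/52000 (≈-2.8796)
After 7 (propagate distance d=13 (to screen)): x=-3377943/52000 (≈-64.9604) theta=-149741/52000 (≈-2.8796)
Rounded to 4 decimal places: x = -64.9604

Answer: -64.9604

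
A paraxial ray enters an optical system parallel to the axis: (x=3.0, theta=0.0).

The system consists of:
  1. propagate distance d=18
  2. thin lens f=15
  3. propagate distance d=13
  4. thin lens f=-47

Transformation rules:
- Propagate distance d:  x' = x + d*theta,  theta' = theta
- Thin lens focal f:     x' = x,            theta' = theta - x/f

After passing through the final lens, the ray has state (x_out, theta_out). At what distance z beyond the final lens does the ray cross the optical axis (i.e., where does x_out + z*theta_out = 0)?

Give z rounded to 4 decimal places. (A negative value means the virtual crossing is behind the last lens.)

Answer: 2.0889

Derivation:
Initial: x=3.0000 theta=0.0000
After 1 (propagate distance d=18): x=3.0000 theta=0.0000
After 2 (thin lens f=15): x=3.0000 theta=-0.2000
After 3 (propagate distance d=13): x=0.4000 theta=-0.2000
After 4 (thin lens f=-47): x=0.4000 theta=-9/47 (≈-0.1915)
z_focus = -x_out/theta_out = -(0.4000)/(-9/47) = 94/45 ≈ 2.0889
Rounded to 4 decimal places: z = 2.0889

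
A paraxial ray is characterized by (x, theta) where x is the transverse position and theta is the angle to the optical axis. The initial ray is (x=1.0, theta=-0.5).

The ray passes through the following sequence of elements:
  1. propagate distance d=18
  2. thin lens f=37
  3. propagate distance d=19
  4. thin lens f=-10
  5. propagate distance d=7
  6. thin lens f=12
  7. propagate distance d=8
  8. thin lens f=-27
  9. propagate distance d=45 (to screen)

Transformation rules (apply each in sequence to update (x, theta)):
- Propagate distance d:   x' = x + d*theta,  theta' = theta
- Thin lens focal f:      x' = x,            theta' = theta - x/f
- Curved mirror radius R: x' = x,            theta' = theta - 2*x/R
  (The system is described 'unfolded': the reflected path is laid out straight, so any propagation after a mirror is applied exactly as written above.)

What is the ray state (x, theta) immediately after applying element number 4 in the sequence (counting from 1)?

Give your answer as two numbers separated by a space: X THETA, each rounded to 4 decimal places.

Initial: x=1.0000 theta=-0.5000
After 1 (propagate distance d=18): x=-8.0000 theta=-0.5000
After 2 (thin lens f=37): x=-8.0000 theta=-21/74 (≈-0.2838)
After 3 (propagate distance d=19): x=-991/74 (≈-13.3919) theta=-21/74 (≈-0.2838)
After 4 (thin lens f=-10): x=-991/74 (≈-13.3919) theta=-1201/740 (≈-1.6230)
Rounded to 4 decimal places: x = -13.3919, theta = -1.6230

Answer: -13.3919 -1.6230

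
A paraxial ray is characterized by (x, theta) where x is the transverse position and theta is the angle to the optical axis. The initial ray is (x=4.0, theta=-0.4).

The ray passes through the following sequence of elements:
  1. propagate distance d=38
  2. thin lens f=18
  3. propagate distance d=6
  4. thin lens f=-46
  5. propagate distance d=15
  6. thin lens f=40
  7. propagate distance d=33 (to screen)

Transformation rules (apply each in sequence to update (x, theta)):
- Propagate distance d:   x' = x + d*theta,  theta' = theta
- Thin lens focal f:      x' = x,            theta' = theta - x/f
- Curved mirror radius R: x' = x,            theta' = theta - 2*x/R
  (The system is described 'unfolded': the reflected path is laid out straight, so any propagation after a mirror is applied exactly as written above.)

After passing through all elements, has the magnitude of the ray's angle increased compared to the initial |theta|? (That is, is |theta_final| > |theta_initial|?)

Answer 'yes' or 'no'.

Answer: no

Derivation:
Initial: x=4.0000 theta=-0.4000
After 1 (propagate distance d=38): x=-11.2000 theta=-0.4000
After 2 (thin lens f=18): x=-11.2000 theta=2/9 (≈0.2222)
After 3 (propagate distance d=6): x=-148/15 (≈-9.8667) theta=2/9 (≈0.2222)
After 4 (thin lens f=-46): x=-148/15 (≈-9.8667) theta=8/1035 (≈0.0077)
After 5 (propagate distance d=15): x=-3364/345 (≈-9.7507) theta=8/1035 (≈0.0077)
After 6 (thin lens f=40): x=-3364/345 (≈-9.7507) theta=2603/10350 (≈0.2515)
After 7 (propagate distance d=33 (to screen)): x=-1669/1150 (≈-1.4513) theta=2603/10350 (≈0.2515)
|theta_initial|=0.4000 |theta_final|=2603/10350 (≈0.2515) -> not increased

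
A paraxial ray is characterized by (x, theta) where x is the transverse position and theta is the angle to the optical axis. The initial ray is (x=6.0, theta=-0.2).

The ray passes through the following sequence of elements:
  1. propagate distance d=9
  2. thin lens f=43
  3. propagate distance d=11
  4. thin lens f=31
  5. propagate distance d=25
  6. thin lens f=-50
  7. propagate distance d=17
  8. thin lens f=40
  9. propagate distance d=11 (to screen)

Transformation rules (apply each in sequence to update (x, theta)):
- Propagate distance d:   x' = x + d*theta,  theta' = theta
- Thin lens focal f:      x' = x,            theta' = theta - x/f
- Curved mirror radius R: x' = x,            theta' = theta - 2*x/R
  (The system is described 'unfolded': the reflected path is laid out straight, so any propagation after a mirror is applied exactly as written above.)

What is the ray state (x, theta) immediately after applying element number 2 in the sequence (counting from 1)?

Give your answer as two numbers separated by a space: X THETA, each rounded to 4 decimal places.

Initial: x=6.0000 theta=-0.2000
After 1 (propagate distance d=9): x=4.2000 theta=-0.2000
After 2 (thin lens f=43): x=4.2000 theta=-64/215 (≈-0.2977)
Rounded to 4 decimal places: x = 4.2000, theta = -0.2977

Answer: 4.2000 -0.2977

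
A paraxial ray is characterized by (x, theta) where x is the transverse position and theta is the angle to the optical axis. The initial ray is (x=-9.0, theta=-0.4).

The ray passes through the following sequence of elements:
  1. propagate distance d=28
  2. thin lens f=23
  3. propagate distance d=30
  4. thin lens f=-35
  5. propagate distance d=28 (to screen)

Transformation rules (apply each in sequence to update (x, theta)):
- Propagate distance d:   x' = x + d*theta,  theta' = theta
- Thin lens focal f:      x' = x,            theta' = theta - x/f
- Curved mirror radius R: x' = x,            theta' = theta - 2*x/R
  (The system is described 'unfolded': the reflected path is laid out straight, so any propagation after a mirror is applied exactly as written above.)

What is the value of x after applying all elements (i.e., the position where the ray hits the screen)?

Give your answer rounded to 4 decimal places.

Initial: x=-9.0000 theta=-0.4000
After 1 (propagate distance d=28): x=-20.2000 theta=-0.4000
After 2 (thin lens f=23): x=-20.2000 theta=11/23 (≈0.4783)
After 3 (propagate distance d=30): x=-673/115 (≈-5.8522) theta=11/23 (≈0.4783)
After 4 (thin lens f=-35): x=-673/115 (≈-5.8522) theta=1252/4025 (≈0.3111)
After 5 (propagate distance d=28 (to screen)): x=1643/575 (≈2.8574) theta=1252/4025 (≈0.3111)
Rounded to 4 decimal places: x = 2.8574

Answer: 2.8574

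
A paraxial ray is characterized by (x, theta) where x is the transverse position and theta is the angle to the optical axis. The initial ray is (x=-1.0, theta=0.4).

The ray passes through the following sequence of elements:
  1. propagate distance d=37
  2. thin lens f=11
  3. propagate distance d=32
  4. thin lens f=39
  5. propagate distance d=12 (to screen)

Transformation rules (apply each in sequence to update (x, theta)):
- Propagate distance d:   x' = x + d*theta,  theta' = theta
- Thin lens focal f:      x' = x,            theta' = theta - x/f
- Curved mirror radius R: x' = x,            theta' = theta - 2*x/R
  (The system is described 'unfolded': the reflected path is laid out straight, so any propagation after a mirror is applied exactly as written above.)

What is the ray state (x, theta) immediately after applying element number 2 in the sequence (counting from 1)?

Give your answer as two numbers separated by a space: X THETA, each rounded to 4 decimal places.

Answer: 13.8000 -0.8545

Derivation:
Initial: x=-1.0000 theta=0.4000
After 1 (propagate distance d=37): x=13.8000 theta=0.4000
After 2 (thin lens f=11): x=13.8000 theta=-47/55 (≈-0.8545)
Rounded to 4 decimal places: x = 13.8000, theta = -0.8545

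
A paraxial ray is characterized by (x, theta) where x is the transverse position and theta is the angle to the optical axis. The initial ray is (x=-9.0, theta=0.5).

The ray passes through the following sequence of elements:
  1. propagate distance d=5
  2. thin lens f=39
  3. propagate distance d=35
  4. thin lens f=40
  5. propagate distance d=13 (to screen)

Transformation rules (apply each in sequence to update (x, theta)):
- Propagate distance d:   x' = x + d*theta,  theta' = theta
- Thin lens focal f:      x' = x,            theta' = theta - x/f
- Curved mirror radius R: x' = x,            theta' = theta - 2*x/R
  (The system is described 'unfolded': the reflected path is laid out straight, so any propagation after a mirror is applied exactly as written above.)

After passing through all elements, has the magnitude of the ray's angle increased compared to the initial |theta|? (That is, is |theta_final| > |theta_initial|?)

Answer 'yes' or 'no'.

Initial: x=-9.0000 theta=0.5000
After 1 (propagate distance d=5): x=-6.5000 theta=0.5000
After 2 (thin lens f=39): x=-6.5000 theta=2/3 (≈0.6667)
After 3 (propagate distance d=35): x=101/6 (≈16.8333) theta=2/3 (≈0.6667)
After 4 (thin lens f=40): x=101/6 (≈16.8333) theta=59/240 (≈0.2458)
After 5 (propagate distance d=13 (to screen)): x=4807/240 (≈20.0292) theta=59/240 (≈0.2458)
|theta_initial|=0.5000 |theta_final|=59/240 (≈0.2458) -> not increased

Answer: no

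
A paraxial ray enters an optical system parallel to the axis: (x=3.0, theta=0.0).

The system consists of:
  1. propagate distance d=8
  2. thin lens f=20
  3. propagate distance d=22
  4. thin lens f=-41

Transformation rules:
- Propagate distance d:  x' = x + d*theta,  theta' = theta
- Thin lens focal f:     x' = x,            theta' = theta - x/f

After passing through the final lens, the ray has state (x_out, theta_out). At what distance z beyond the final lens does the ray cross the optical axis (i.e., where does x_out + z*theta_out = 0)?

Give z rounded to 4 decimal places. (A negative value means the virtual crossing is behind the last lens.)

Answer: -1.9070

Derivation:
Initial: x=3.0000 theta=0.0000
After 1 (propagate distance d=8): x=3.0000 theta=0.0000
After 2 (thin lens f=20): x=3.0000 theta=-0.1500
After 3 (propagate distance d=22): x=-0.3000 theta=-0.1500
After 4 (thin lens f=-41): x=-0.3000 theta=-129/820 (≈-0.1573)
z_focus = -x_out/theta_out = -(-0.3000)/(-129/820) = -82/43 ≈ -1.9070
Rounded to 4 decimal places: z = -1.9070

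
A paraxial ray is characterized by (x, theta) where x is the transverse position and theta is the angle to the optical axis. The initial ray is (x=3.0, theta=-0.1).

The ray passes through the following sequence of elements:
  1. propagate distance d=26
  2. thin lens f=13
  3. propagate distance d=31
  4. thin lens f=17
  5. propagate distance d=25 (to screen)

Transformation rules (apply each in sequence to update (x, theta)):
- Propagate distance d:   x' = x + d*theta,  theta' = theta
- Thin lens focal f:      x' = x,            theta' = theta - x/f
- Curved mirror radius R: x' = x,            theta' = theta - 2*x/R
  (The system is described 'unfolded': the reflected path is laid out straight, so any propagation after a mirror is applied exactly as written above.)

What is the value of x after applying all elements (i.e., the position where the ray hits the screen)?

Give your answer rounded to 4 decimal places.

Answer: -1.5498

Derivation:
Initial: x=3.0000 theta=-0.1000
After 1 (propagate distance d=26): x=0.4000 theta=-0.1000
After 2 (thin lens f=13): x=0.4000 theta=-17/130 (≈-0.1308)
After 3 (propagate distance d=31): x=-95/26 (≈-3.6538) theta=-17/130 (≈-0.1308)
After 4 (thin lens f=17): x=-95/26 (≈-3.6538) theta=93/1105 (≈0.0842)
After 5 (propagate distance d=25 (to screen)): x=-685/442 (≈-1.5498) theta=93/1105 (≈0.0842)
Rounded to 4 decimal places: x = -1.5498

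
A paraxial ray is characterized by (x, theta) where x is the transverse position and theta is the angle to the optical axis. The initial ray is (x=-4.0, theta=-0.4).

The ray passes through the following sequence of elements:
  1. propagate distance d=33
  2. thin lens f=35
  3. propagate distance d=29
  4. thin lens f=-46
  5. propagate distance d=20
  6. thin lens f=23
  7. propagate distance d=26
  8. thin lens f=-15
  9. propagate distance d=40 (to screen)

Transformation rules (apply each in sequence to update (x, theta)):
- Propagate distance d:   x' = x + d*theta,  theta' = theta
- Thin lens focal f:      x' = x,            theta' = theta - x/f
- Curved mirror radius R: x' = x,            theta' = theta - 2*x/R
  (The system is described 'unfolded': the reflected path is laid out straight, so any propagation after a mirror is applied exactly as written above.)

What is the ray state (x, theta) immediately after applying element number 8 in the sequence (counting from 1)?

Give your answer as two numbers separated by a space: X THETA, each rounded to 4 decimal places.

Initial: x=-4.0000 theta=-0.4000
After 1 (propagate distance d=33): x=-17.2000 theta=-0.4000
After 2 (thin lens f=35): x=-17.2000 theta=16/175 (≈0.0914)
After 3 (propagate distance d=29): x=-2546/175 (≈-14.5486) theta=16/175 (≈0.0914)
After 4 (thin lens f=-46): x=-2546/175 (≈-14.5486) theta=-181/805 (≈-0.2248)
After 5 (propagate distance d=20): x=-76658/4025 (≈-19.0455) theta=-181/805 (≈-0.2248)
After 6 (thin lens f=23): x=-76658/4025 (≈-19.0455) theta=55843/92575 (≈0.6032)
After 7 (propagate distance d=26): x=-311216/92575 (≈-3.3618) theta=55843/92575 (≈0.6032)
After 8 (thin lens f=-15): x=-311216/92575 (≈-3.3618) theta=526429/1388625 (≈0.3791)
Rounded to 4 decimal places: x = -3.3618, theta = 0.3791

Answer: -3.3618 0.3791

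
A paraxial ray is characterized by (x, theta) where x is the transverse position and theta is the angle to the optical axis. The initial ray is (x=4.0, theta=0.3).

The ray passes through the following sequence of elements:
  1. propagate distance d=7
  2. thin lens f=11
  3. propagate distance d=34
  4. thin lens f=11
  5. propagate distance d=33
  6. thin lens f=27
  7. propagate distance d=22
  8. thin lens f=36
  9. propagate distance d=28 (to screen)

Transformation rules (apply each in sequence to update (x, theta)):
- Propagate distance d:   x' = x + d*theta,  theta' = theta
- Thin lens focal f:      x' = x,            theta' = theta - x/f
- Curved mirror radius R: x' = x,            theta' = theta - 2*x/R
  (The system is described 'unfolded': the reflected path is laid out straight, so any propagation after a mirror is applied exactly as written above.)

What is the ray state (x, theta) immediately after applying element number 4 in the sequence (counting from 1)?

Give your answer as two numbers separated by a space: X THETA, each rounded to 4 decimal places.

Answer: -2.5545 -0.0223

Derivation:
Initial: x=4.0000 theta=0.3000
After 1 (propagate distance d=7): x=6.1000 theta=0.3000
After 2 (thin lens f=11): x=6.1000 theta=-14/55 (≈-0.2545)
After 3 (propagate distance d=34): x=-281/110 (≈-2.5545) theta=-14/55 (≈-0.2545)
After 4 (thin lens f=11): x=-281/110 (≈-2.5545) theta=-27/1210 (≈-0.0223)
Rounded to 4 decimal places: x = -2.5545, theta = -0.0223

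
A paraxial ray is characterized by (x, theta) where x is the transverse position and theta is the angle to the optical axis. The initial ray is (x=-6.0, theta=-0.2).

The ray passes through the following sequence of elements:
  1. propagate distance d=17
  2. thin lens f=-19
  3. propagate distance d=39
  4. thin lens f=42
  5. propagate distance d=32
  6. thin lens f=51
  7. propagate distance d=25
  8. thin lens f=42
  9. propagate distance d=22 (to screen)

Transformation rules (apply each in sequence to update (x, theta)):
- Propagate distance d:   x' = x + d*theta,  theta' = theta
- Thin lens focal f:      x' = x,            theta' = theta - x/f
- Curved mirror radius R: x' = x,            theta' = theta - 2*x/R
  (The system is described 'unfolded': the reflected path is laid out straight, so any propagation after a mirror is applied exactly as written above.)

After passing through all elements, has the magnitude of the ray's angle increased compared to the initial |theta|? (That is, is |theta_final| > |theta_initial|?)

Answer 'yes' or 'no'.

Initial: x=-6.0000 theta=-0.2000
After 1 (propagate distance d=17): x=-9.4000 theta=-0.2000
After 2 (thin lens f=-19): x=-9.4000 theta=-66/95 (≈-0.6947)
After 3 (propagate distance d=39): x=-3467/95 (≈-36.4947) theta=-66/95 (≈-0.6947)
After 4 (thin lens f=42): x=-3467/95 (≈-36.4947) theta=139/798 (≈0.1742)
After 5 (propagate distance d=32): x=-61687/1995 (≈-30.9208) theta=139/798 (≈0.1742)
After 6 (thin lens f=51): x=-61687/1995 (≈-30.9208) theta=158819/203490 (≈0.7805)
After 7 (propagate distance d=25): x=-331657/29070 (≈-11.4089) theta=158819/203490 (≈0.7805)
After 8 (thin lens f=42): x=-331657/29070 (≈-11.4089) theta=3977/3780 (≈1.0521)
After 9 (propagate distance d=22 (to screen)): x=3582742/305235 (≈11.7377) theta=3977/3780 (≈1.0521)
|theta_initial|=0.2000 |theta_final|=3977/3780 (≈1.0521) -> increased

Answer: yes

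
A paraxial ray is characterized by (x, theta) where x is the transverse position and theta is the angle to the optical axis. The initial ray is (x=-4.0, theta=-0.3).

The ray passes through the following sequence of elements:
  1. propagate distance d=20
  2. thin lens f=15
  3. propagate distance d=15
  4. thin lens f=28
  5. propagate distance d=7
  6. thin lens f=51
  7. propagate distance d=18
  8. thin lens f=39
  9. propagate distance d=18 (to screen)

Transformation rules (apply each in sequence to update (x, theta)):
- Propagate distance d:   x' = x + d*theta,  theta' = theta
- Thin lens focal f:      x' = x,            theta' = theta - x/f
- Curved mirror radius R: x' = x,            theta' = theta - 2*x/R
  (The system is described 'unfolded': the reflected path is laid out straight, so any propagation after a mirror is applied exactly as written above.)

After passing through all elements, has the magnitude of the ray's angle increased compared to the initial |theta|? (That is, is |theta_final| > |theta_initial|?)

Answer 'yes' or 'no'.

Answer: yes

Derivation:
Initial: x=-4.0000 theta=-0.3000
After 1 (propagate distance d=20): x=-10.0000 theta=-0.3000
After 2 (thin lens f=15): x=-10.0000 theta=11/30 (≈0.3667)
After 3 (propagate distance d=15): x=-4.5000 theta=11/30 (≈0.3667)
After 4 (thin lens f=28): x=-4.5000 theta=443/840 (≈0.5274)
After 5 (propagate distance d=7): x=-97/120 (≈-0.8083) theta=443/840 (≈0.5274)
After 6 (thin lens f=51): x=-97/120 (≈-0.8083) theta=2909/5355 (≈0.5432)
After 7 (propagate distance d=18): x=128089/14280 (≈8.9698) theta=2909/5355 (≈0.5432)
After 8 (thin lens f=39): x=128089/14280 (≈8.9698) theta=213/680 (≈0.3132)
After 9 (propagate distance d=18 (to screen)): x=208603/14280 (≈14.6081) theta=213/680 (≈0.3132)
|theta_initial|=0.3000 |theta_final|=213/680 (≈0.3132) -> increased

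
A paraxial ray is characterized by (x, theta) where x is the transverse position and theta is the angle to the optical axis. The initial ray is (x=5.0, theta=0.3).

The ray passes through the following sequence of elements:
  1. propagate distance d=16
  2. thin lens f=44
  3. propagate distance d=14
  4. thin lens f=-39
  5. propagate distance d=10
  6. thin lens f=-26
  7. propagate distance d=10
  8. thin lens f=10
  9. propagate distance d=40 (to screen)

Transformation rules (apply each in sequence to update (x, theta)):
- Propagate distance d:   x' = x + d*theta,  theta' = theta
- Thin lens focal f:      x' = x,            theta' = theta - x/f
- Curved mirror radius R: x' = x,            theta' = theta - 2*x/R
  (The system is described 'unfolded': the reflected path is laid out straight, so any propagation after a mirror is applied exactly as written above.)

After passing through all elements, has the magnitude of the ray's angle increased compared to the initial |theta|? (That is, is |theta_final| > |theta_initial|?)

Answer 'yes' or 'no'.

Answer: yes

Derivation:
Initial: x=5.0000 theta=0.3000
After 1 (propagate distance d=16): x=9.8000 theta=0.3000
After 2 (thin lens f=44): x=9.8000 theta=17/220 (≈0.0773)
After 3 (propagate distance d=14): x=1197/110 (≈10.8818) theta=17/220 (≈0.0773)
After 4 (thin lens f=-39): x=1197/110 (≈10.8818) theta=1019/2860 (≈0.3563)
After 5 (propagate distance d=10): x=10328/715 (≈14.4448) theta=1019/2860 (≈0.3563)
After 6 (thin lens f=-26): x=10328/715 (≈14.4448) theta=33903/37180 (≈0.9119)
After 7 (propagate distance d=10): x=438043/18590 (≈23.5634) theta=33903/37180 (≈0.9119)
After 8 (thin lens f=10): x=438043/18590 (≈23.5634) theta=-5164/3575 (≈-1.4445)
After 9 (propagate distance d=40 (to screen)): x=-636069/18590 (≈-34.2157) theta=-5164/3575 (≈-1.4445)
|theta_initial|=0.3000 |theta_final|=5164/3575 (≈1.4445) -> increased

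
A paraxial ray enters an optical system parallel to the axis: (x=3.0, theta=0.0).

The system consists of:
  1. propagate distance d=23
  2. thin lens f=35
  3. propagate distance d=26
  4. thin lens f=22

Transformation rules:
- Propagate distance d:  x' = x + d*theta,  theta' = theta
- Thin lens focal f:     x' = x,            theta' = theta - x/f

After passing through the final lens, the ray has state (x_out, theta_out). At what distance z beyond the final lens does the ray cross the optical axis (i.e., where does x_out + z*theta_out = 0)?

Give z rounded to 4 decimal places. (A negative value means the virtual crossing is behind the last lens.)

Initial: x=3.0000 theta=0.0000
After 1 (propagate distance d=23): x=3.0000 theta=0.0000
After 2 (thin lens f=35): x=3.0000 theta=-3/35 (≈-0.0857)
After 3 (propagate distance d=26): x=27/35 (≈0.7714) theta=-3/35 (≈-0.0857)
After 4 (thin lens f=22): x=27/35 (≈0.7714) theta=-93/770 (≈-0.1208)
z_focus = -x_out/theta_out = -(27/35)/(-93/770) = 198/31 ≈ 6.3871
Rounded to 4 decimal places: z = 6.3871

Answer: 6.3871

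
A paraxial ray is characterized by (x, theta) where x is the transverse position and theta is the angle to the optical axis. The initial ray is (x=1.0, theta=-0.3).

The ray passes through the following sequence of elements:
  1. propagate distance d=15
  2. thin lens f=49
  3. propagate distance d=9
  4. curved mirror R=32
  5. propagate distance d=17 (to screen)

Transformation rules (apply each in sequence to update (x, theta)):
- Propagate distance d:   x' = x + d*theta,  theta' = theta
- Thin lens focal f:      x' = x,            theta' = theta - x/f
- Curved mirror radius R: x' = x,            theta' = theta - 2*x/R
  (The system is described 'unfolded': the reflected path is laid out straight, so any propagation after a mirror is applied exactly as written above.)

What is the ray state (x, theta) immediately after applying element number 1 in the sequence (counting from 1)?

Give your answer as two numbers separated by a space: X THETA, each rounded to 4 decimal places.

Initial: x=1.0000 theta=-0.3000
After 1 (propagate distance d=15): x=-3.5000 theta=-0.3000
Rounded to 4 decimal places: x = -3.5000, theta = -0.3000

Answer: -3.5000 -0.3000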